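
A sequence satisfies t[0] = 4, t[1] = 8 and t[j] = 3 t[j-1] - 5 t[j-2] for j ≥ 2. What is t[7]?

872

t[2] = 3·8 - 5·4 = 4
t[3] = 3·4 - 5·8 = -28
t[4] = 3·(-28) - 5·4 = -104
t[5] = 3·(-104) - 5·(-28) = -172
t[6] = 3·(-172) - 5·(-104) = 4
t[7] = 3·4 - 5·(-172) = 872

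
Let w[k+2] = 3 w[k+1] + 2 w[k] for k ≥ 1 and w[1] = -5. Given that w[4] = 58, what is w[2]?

Let w[2] = y.
w[3] = -10 + 3y
w[4] = -30 + 11y
So -30 + 11y = 58, giving y = 8.

8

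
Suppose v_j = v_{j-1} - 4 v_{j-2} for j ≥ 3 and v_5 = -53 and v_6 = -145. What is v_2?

Rearranging, v_{j-2} = (v_j - v_{j-1}) / -4.
v_4 = (-145 - (-53)) / -4 = -92/-4 = 23
v_3 = (-53 - 23) / -4 = -76/-4 = 19
v_2 = (23 - 19) / -4 = 4/-4 = -1

-1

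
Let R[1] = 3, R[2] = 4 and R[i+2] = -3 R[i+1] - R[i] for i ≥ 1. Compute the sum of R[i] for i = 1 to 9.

-3672

R[3] = -3(4) - 3 = -15
R[4] = -3(-15) - 4 = 41
R[5] = -3(41) - (-15) = -108
R[6] = -3(-108) - 41 = 283
R[7] = -3(283) - (-108) = -741
R[8] = -3(-741) - 283 = 1940
R[9] = -3(1940) - (-741) = -5079
Sum = 3 + 4 + (-15) + 41 + (-108) + 283 + (-741) + 1940 + (-5079) = -3672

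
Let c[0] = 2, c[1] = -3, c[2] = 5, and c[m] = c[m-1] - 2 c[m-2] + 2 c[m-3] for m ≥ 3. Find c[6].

c[3] = 5 - 2(-3) + 2(2) = 15
c[4] = 15 - 2(5) + 2(-3) = -1
c[5] = (-1) - 2(15) + 2(5) = -21
c[6] = (-21) - 2(-1) + 2(15) = 11

11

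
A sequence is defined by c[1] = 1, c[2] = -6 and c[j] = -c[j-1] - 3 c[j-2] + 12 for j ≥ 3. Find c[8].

-174

c[3] = -(-6) - 3·1 + 12 = 15
c[4] = -15 - 3·(-6) + 12 = 15
c[5] = -15 - 3·15 + 12 = -48
c[6] = -(-48) - 3·15 + 12 = 15
c[7] = -15 - 3·(-48) + 12 = 141
c[8] = -141 - 3·15 + 12 = -174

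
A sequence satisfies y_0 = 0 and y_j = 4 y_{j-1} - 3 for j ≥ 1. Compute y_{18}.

The fixed point is -3/(1 - 4) = 1, so y_j - 1 = 4(y_{j-1} - 1).
Hence y_j = -1·4^j + 1.
y_{18} = -1·4^{18} + 1 = -1·68719476736 + 1 = -68719476735.

-68719476735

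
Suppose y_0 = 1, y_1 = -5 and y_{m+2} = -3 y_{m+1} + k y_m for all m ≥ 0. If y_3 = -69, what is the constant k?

y_2 = 15 + k
y_3 = -45 - 8k
So -45 - 8k = -69, giving k = 3.

3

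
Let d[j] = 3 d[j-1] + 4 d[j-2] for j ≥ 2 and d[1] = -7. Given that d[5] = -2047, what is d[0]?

-3

Let d[0] = x.
d[2] = -21 + 4x
d[3] = -91 + 12x
d[4] = -357 + 52x
d[5] = -1435 + 204x
So -1435 + 204x = -2047, giving x = -3.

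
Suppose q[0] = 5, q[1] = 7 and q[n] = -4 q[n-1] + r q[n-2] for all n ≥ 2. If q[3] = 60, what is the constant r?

4

q[2] = -28 + 5r
q[3] = 112 - 13r
So 112 - 13r = 60, giving r = 4.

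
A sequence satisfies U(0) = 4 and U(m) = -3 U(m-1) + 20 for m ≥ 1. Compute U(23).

94143178832

The fixed point is 20/(1 + 3) = 5, so U(m) - 5 = -3(U(m-1) - 5).
Hence U(m) = -1·(-3)^m + 5.
U(23) = -1·(-3)^{23} + 5 = -1·-94143178827 + 5 = 94143178832.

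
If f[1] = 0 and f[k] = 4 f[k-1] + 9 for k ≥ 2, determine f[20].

The fixed point is 9/(1 - 4) = -3, so f[k] + 3 = 4(f[k-1] + 3).
Hence f[k] = 3·4^{k-1} - 3.
f[20] = 3·4^{19} - 3 = 3·274877906944 - 3 = 824633720829.

824633720829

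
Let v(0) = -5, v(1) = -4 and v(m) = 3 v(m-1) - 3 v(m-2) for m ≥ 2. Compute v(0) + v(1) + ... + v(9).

-237

v(2) = 3(-4) - 3(-5) = 3
v(3) = 3(3) - 3(-4) = 21
v(4) = 3(21) - 3(3) = 54
v(5) = 3(54) - 3(21) = 99
v(6) = 3(99) - 3(54) = 135
v(7) = 3(135) - 3(99) = 108
v(8) = 3(108) - 3(135) = -81
v(9) = 3(-81) - 3(108) = -567
Sum = (-5) + (-4) + 3 + 21 + 54 + 99 + 135 + 108 + (-81) + (-567) = -237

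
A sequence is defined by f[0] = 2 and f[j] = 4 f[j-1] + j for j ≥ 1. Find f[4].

f[1] = 4(2) + 1 = 9
f[2] = 4(9) + 2 = 38
f[3] = 4(38) + 3 = 155
f[4] = 4(155) + 4 = 624

624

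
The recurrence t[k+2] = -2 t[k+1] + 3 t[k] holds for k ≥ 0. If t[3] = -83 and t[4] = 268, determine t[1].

-5

Rearranging, t[k-2] = (t[k] + 2 t[k-1]) / 3.
t[2] = (268 + 2·(-83)) / 3 = 102/3 = 34
t[1] = (-83 + 2·34) / 3 = -15/3 = -5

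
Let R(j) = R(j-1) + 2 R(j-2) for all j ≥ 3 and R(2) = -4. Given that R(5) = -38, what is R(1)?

-3

Let R(1) = x.
R(3) = -4 + 2x
R(4) = -12 + 2x
R(5) = -20 + 6x
So -20 + 6x = -38, giving x = -3.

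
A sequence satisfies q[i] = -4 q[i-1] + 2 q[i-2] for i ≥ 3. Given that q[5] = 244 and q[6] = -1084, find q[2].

Rearranging, q[i-2] = (q[i] + 4 q[i-1]) / 2.
q[4] = (-1084 + 4(244)) / 2 = -108/2 = -54
q[3] = (244 + 4(-54)) / 2 = 28/2 = 14
q[2] = (-54 + 4(14)) / 2 = 2/2 = 1

1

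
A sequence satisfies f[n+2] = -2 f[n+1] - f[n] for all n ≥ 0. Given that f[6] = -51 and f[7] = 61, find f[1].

1

Rearranging, f[n-2] = -(f[n] + 2 f[n-1]).
f[5] = -(61 + 2*(-51)) = 41
f[4] = -(-51 + 2*41) = -31
f[3] = -(41 + 2*(-31)) = 21
f[2] = -(-31 + 2*21) = -11
f[1] = -(21 + 2*(-11)) = 1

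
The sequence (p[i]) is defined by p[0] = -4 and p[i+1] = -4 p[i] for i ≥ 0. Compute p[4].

p[1] = -4*(-4) = 16
p[2] = -4*16 = -64
p[3] = -4*(-64) = 256
p[4] = -4*256 = -1024

-1024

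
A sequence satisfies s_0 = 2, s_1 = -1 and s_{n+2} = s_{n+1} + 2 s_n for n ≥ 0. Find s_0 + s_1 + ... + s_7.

85

s_2 = (-1) + 2*2 = 3
s_3 = 3 + 2*(-1) = 1
s_4 = 1 + 2*3 = 7
s_5 = 7 + 2*1 = 9
s_6 = 9 + 2*7 = 23
s_7 = 23 + 2*9 = 41
Sum = 2 + (-1) + 3 + 1 + 7 + 9 + 23 + 41 = 85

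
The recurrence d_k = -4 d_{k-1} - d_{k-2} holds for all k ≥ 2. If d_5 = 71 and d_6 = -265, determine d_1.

Rearranging, d_{k-2} = -(d_k + 4 d_{k-1}).
d_4 = -(-265 + 4(71)) = -19
d_3 = -(71 + 4(-19)) = 5
d_2 = -(-19 + 4(5)) = -1
d_1 = -(5 + 4(-1)) = -1

-1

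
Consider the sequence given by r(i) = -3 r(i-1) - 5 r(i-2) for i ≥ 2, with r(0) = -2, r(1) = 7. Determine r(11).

r(2) = -3·7 - 5·(-2) = -11
r(3) = -3·(-11) - 5·7 = -2
r(4) = -3·(-2) - 5·(-11) = 61
r(5) = -3·61 - 5·(-2) = -173
r(6) = -3·(-173) - 5·61 = 214
r(7) = -3·214 - 5·(-173) = 223
r(8) = -3·223 - 5·214 = -1739
r(9) = -3·(-1739) - 5·223 = 4102
r(10) = -3·4102 - 5·(-1739) = -3611
r(11) = -3·(-3611) - 5·4102 = -9677

-9677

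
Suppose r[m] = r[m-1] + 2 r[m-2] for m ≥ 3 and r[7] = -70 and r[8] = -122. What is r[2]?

Rearranging, r[m-2] = (r[m] - r[m-1]) / 2.
r[6] = (-122 - (-70)) / 2 = -52/2 = -26
r[5] = (-70 - (-26)) / 2 = -44/2 = -22
r[4] = (-26 - (-22)) / 2 = -4/2 = -2
r[3] = (-22 - (-2)) / 2 = -20/2 = -10
r[2] = (-2 - (-10)) / 2 = 8/2 = 4

4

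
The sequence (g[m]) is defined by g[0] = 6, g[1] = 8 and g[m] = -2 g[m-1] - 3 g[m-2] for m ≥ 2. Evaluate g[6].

278

g[2] = -2*8 - 3*6 = -34
g[3] = -2*(-34) - 3*8 = 44
g[4] = -2*44 - 3*(-34) = 14
g[5] = -2*14 - 3*44 = -160
g[6] = -2*(-160) - 3*14 = 278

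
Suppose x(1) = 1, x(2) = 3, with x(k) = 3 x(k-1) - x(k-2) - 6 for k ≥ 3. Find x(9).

-1070

x(3) = 3*3 - 1 - 6 = 2
x(4) = 3*2 - 3 - 6 = -3
x(5) = 3*(-3) - 2 - 6 = -17
x(6) = 3*(-17) - (-3) - 6 = -54
x(7) = 3*(-54) - (-17) - 6 = -151
x(8) = 3*(-151) - (-54) - 6 = -405
x(9) = 3*(-405) - (-151) - 6 = -1070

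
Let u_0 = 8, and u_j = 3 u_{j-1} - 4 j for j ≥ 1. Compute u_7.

10952

u_1 = 3(8) - 4 = 20
u_2 = 3(20) - 8 = 52
u_3 = 3(52) - 12 = 144
u_4 = 3(144) - 16 = 416
u_5 = 3(416) - 20 = 1228
u_6 = 3(1228) - 24 = 3660
u_7 = 3(3660) - 28 = 10952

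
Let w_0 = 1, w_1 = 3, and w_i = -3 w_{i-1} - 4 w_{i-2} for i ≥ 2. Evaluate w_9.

w_2 = -3(3) - 4(1) = -13
w_3 = -3(-13) - 4(3) = 27
w_4 = -3(27) - 4(-13) = -29
w_5 = -3(-29) - 4(27) = -21
w_6 = -3(-21) - 4(-29) = 179
w_7 = -3(179) - 4(-21) = -453
w_8 = -3(-453) - 4(179) = 643
w_9 = -3(643) - 4(-453) = -117

-117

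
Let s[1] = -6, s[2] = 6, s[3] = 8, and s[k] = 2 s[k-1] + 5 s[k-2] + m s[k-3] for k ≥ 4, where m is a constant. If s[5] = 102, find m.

5

s[4] = 46 - 6m
s[5] = 132 - 6m
So 132 - 6m = 102, giving m = 5.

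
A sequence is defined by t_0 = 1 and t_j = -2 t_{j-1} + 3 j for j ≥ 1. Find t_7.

-35

t_1 = -2(1) + 3 = 1
t_2 = -2(1) + 6 = 4
t_3 = -2(4) + 9 = 1
t_4 = -2(1) + 12 = 10
t_5 = -2(10) + 15 = -5
t_6 = -2(-5) + 18 = 28
t_7 = -2(28) + 21 = -35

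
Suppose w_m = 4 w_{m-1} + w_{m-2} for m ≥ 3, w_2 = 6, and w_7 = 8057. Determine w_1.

Let w_1 = z.
w_3 = 24 + z
w_4 = 102 + 4z
w_5 = 432 + 17z
w_6 = 1830 + 72z
w_7 = 7752 + 305z
So 7752 + 305z = 8057, giving z = 1.

1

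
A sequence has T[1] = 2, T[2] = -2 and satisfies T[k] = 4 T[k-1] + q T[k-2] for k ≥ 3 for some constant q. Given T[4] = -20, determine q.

2

T[3] = -8 + 2q
T[4] = -32 + 6q
So -32 + 6q = -20, giving q = 2.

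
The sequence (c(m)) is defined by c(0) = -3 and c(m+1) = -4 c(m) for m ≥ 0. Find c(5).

3072

c(1) = -4(-3) = 12
c(2) = -4(12) = -48
c(3) = -4(-48) = 192
c(4) = -4(192) = -768
c(5) = -4(-768) = 3072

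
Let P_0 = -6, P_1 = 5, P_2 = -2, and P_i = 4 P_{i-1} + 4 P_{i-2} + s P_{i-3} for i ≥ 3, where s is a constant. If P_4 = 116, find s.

-4

P_3 = 12 - 6s
P_4 = 40 - 19s
So 40 - 19s = 116, giving s = -4.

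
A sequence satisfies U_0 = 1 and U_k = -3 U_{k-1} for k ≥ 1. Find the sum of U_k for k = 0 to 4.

U_1 = -3·1 = -3
U_2 = -3·(-3) = 9
U_3 = -3·9 = -27
U_4 = -3·(-27) = 81
Sum = 1 + (-3) + 9 + (-27) + 81 = 61

61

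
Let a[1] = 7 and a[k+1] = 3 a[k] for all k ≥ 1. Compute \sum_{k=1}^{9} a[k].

68887

a[2] = 3·7 = 21
a[3] = 3·21 = 63
a[4] = 3·63 = 189
a[5] = 3·189 = 567
a[6] = 3·567 = 1701
a[7] = 3·1701 = 5103
a[8] = 3·5103 = 15309
a[9] = 3·15309 = 45927
Sum = 7 + 21 + 63 + 189 + 567 + 1701 + 5103 + 15309 + 45927 = 68887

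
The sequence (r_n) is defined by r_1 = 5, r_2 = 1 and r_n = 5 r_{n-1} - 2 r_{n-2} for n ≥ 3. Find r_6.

r_3 = 5·1 - 2·5 = -5
r_4 = 5·(-5) - 2·1 = -27
r_5 = 5·(-27) - 2·(-5) = -125
r_6 = 5·(-125) - 2·(-27) = -571

-571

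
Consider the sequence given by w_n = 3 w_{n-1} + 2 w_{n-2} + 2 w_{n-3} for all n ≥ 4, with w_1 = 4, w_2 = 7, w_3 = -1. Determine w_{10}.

w_4 = 3·(-1) + 2·7 + 2·4 = 19
w_5 = 3·19 + 2·(-1) + 2·7 = 69
w_6 = 3·69 + 2·19 + 2·(-1) = 243
w_7 = 3·243 + 2·69 + 2·19 = 905
w_8 = 3·905 + 2·243 + 2·69 = 3339
w_9 = 3·3339 + 2·905 + 2·243 = 12313
w_{10} = 3·12313 + 2·3339 + 2·905 = 45427

45427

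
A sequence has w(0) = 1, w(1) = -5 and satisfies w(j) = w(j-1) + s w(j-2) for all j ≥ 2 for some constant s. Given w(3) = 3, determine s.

-2

w(2) = -5 + s
w(3) = -5 - 4s
So -5 - 4s = 3, giving s = -2.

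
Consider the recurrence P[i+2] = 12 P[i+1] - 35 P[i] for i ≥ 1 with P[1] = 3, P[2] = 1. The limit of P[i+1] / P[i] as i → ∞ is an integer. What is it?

The characteristic equation is r^2 - 12r + 35 = 0, which factors as (r - 7)(r - 5) = 0.
So the roots are 7 and 5. Since |7| > |5| and the coefficient of 7^i is non-zero, the ratio tends to 7.

7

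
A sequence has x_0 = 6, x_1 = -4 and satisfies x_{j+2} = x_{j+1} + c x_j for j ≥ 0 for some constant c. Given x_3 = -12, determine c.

-4

x_2 = -4 + 6c
x_3 = -4 + 2c
So -4 + 2c = -12, giving c = -4.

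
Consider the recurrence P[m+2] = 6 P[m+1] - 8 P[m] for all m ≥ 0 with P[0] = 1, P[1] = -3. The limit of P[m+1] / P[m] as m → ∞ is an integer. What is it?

4

The characteristic equation is r^2 - 6r + 8 = 0, which factors as (r - 4)(r - 2) = 0.
So the roots are 4 and 2. Since |4| > |2| and the coefficient of 4^m is non-zero, the ratio tends to 4.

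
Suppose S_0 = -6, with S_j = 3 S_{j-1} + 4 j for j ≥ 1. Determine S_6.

-2202

S_1 = 3·(-6) + 4 = -14
S_2 = 3·(-14) + 8 = -34
S_3 = 3·(-34) + 12 = -90
S_4 = 3·(-90) + 16 = -254
S_5 = 3·(-254) + 20 = -742
S_6 = 3·(-742) + 24 = -2202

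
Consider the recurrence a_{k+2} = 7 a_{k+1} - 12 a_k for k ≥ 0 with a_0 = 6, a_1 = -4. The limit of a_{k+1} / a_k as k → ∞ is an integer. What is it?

4

The characteristic equation is r^2 - 7r + 12 = 0, which factors as (r - 4)(r - 3) = 0.
So the roots are 4 and 3. Since |4| > |3| and the coefficient of 4^k is non-zero, the ratio tends to 4.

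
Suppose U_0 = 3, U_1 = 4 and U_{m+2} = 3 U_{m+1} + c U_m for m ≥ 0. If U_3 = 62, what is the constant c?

2

U_2 = 12 + 3c
U_3 = 36 + 13c
So 36 + 13c = 62, giving c = 2.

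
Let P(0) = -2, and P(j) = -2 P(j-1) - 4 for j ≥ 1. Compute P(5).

20

P(1) = -2·(-2) - 4 = 0
P(2) = -2·0 - 4 = -4
P(3) = -2·(-4) - 4 = 4
P(4) = -2·4 - 4 = -12
P(5) = -2·(-12) - 4 = 20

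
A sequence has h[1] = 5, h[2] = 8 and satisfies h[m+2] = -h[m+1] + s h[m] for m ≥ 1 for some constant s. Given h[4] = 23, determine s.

h[3] = -8 + 5s
h[4] = 8 + 3s
So 8 + 3s = 23, giving s = 5.

5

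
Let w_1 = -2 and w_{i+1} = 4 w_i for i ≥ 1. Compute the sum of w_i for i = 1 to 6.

-2730

w_2 = 4*(-2) = -8
w_3 = 4*(-8) = -32
w_4 = 4*(-32) = -128
w_5 = 4*(-128) = -512
w_6 = 4*(-512) = -2048
Sum = (-2) + (-8) + (-32) + (-128) + (-512) + (-2048) = -2730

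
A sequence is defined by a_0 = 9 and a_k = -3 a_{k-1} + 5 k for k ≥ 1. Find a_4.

a_1 = -3·9 + 5 = -22
a_2 = -3·(-22) + 10 = 76
a_3 = -3·76 + 15 = -213
a_4 = -3·(-213) + 20 = 659

659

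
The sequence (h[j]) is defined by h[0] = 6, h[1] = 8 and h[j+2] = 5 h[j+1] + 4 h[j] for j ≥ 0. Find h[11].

394669792

h[2] = 5(8) + 4(6) = 64
h[3] = 5(64) + 4(8) = 352
h[4] = 5(352) + 4(64) = 2016
h[5] = 5(2016) + 4(352) = 11488
h[6] = 5(11488) + 4(2016) = 65504
h[7] = 5(65504) + 4(11488) = 373472
h[8] = 5(373472) + 4(65504) = 2129376
h[9] = 5(2129376) + 4(373472) = 12140768
h[10] = 5(12140768) + 4(2129376) = 69221344
h[11] = 5(69221344) + 4(12140768) = 394669792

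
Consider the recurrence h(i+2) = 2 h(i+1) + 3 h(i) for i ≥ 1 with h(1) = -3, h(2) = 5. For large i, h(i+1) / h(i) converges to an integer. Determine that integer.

3

The characteristic equation is r^2 - 2r - 3 = 0, which factors as (r - 3)(r + 1) = 0.
So the roots are 3 and -1. Since |3| > |-1| and the coefficient of 3^i is non-zero, the ratio tends to 3.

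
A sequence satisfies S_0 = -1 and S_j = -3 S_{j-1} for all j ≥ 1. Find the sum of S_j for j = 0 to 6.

S_1 = -3*(-1) = 3
S_2 = -3*3 = -9
S_3 = -3*(-9) = 27
S_4 = -3*27 = -81
S_5 = -3*(-81) = 243
S_6 = -3*243 = -729
Sum = (-1) + 3 + (-9) + 27 + (-81) + 243 + (-729) = -547

-547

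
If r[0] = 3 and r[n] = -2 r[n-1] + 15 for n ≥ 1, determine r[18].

-524283

The fixed point is 15/(1 + 2) = 5, so r[n] - 5 = -2(r[n-1] - 5).
Hence r[n] = -2·(-2)^n + 5.
r[18] = -2·(-2)^{18} + 5 = -2·262144 + 5 = -524283.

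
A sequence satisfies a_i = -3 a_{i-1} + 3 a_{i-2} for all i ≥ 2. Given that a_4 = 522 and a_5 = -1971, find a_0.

Rearranging, a_{i-2} = (a_i + 3 a_{i-1}) / 3.
a_3 = (-1971 + 3(522)) / 3 = -405/3 = -135
a_2 = (522 + 3(-135)) / 3 = 117/3 = 39
a_1 = (-135 + 3(39)) / 3 = -18/3 = -6
a_0 = (39 + 3(-6)) / 3 = 21/3 = 7

7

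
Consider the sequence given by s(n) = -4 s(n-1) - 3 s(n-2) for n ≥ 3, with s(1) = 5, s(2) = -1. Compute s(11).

s(3) = -4(-1) - 3(5) = -11
s(4) = -4(-11) - 3(-1) = 47
s(5) = -4(47) - 3(-11) = -155
s(6) = -4(-155) - 3(47) = 479
s(7) = -4(479) - 3(-155) = -1451
s(8) = -4(-1451) - 3(479) = 4367
s(9) = -4(4367) - 3(-1451) = -13115
s(10) = -4(-13115) - 3(4367) = 39359
s(11) = -4(39359) - 3(-13115) = -118091

-118091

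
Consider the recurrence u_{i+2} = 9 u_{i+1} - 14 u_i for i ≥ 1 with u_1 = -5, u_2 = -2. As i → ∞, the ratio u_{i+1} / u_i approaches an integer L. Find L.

7

The characteristic equation is r^2 - 9r + 14 = 0, which factors as (r - 7)(r - 2) = 0.
So the roots are 7 and 2. Since |7| > |2| and the coefficient of 7^i is non-zero, the ratio tends to 7.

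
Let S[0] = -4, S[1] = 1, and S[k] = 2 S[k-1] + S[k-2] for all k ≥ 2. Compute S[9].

-647

S[2] = 2*1 + (-4) = -2
S[3] = 2*(-2) + 1 = -3
S[4] = 2*(-3) + (-2) = -8
S[5] = 2*(-8) + (-3) = -19
S[6] = 2*(-19) + (-8) = -46
S[7] = 2*(-46) + (-19) = -111
S[8] = 2*(-111) + (-46) = -268
S[9] = 2*(-268) + (-111) = -647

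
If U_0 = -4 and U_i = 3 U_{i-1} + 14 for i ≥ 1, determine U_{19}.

The fixed point is 14/(1 - 3) = -7, so U_i + 7 = 3(U_{i-1} + 7).
Hence U_i = 3·3^i - 7.
U_{19} = 3·3^{19} - 7 = 3·1162261467 - 7 = 3486784394.

3486784394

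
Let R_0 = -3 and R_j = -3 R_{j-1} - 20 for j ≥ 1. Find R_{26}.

5083731656653

The fixed point is -20/(1 + 3) = -5, so R_j + 5 = -3(R_{j-1} + 5).
Hence R_j = 2·(-3)^j - 5.
R_{26} = 2·(-3)^{26} - 5 = 2·2541865828329 - 5 = 5083731656653.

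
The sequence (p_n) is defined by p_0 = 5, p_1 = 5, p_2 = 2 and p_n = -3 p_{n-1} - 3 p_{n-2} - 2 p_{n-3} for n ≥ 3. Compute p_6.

257

p_3 = -3*2 - 3*5 - 2*5 = -31
p_4 = -3*(-31) - 3*2 - 2*5 = 77
p_5 = -3*77 - 3*(-31) - 2*2 = -142
p_6 = -3*(-142) - 3*77 - 2*(-31) = 257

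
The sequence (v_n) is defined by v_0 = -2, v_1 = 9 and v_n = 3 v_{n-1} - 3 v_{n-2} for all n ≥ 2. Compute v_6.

v_2 = 3(9) - 3(-2) = 33
v_3 = 3(33) - 3(9) = 72
v_4 = 3(72) - 3(33) = 117
v_5 = 3(117) - 3(72) = 135
v_6 = 3(135) - 3(117) = 54

54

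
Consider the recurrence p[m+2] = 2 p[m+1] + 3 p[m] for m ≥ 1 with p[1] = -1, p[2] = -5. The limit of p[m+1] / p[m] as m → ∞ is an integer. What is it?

3

The characteristic equation is r^2 - 2r - 3 = 0, which factors as (r - 3)(r + 1) = 0.
So the roots are 3 and -1. Since |3| > |-1| and the coefficient of 3^m is non-zero, the ratio tends to 3.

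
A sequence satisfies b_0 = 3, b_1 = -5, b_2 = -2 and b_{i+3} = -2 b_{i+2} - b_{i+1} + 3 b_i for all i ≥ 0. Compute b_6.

-45

b_3 = -2(-2) - (-5) + 3(3) = 18
b_4 = -2(18) - (-2) + 3(-5) = -49
b_5 = -2(-49) - 18 + 3(-2) = 74
b_6 = -2(74) - (-49) + 3(18) = -45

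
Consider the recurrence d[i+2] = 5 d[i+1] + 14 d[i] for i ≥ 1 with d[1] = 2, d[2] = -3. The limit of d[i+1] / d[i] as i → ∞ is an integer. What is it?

The characteristic equation is r^2 - 5r - 14 = 0, which factors as (r - 7)(r + 2) = 0.
So the roots are 7 and -2. Since |7| > |-2| and the coefficient of 7^i is non-zero, the ratio tends to 7.

7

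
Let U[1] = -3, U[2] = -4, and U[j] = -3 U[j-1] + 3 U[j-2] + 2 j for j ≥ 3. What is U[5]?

U[3] = -3*(-4) + 3*(-3) + 6 = 9
U[4] = -3*9 + 3*(-4) + 8 = -31
U[5] = -3*(-31) + 3*9 + 10 = 130

130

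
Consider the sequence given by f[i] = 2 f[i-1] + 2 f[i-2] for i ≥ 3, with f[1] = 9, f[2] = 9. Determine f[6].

f[3] = 2·9 + 2·9 = 36
f[4] = 2·36 + 2·9 = 90
f[5] = 2·90 + 2·36 = 252
f[6] = 2·252 + 2·90 = 684

684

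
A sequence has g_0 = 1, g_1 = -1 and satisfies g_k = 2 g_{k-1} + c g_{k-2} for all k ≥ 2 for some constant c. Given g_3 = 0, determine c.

4

g_2 = -2 + c
g_3 = -4 + c
So -4 + c = 0, giving c = 4.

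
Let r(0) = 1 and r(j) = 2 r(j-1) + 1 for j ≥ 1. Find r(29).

1073741823

The fixed point is 1/(1 - 2) = -1, so r(j) + 1 = 2(r(j-1) + 1).
Hence r(j) = 2·2^j - 1.
r(29) = 2·2^{29} - 1 = 2·536870912 - 1 = 1073741823.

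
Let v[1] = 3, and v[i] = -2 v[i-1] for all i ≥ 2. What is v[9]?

768

v[2] = -2·3 = -6
v[3] = -2·(-6) = 12
v[4] = -2·12 = -24
v[5] = -2·(-24) = 48
v[6] = -2·48 = -96
v[7] = -2·(-96) = 192
v[8] = -2·192 = -384
v[9] = -2·(-384) = 768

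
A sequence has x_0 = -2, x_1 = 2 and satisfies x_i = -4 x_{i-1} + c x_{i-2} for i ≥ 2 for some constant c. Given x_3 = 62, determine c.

x_2 = -8 - 2c
x_3 = 32 + 10c
So 32 + 10c = 62, giving c = 3.

3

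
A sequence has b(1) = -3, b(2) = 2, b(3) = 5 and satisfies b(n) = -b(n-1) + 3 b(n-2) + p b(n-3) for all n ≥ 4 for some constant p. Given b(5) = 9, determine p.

b(4) = 1 - 3p
b(5) = 14 + 5p
So 14 + 5p = 9, giving p = -1.

-1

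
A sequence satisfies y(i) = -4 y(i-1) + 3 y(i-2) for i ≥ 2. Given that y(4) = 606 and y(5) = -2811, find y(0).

Rearranging, y(i-2) = (y(i) + 4 y(i-1)) / 3.
y(3) = (-2811 + 4·606) / 3 = -387/3 = -129
y(2) = (606 + 4·(-129)) / 3 = 90/3 = 30
y(1) = (-129 + 4·30) / 3 = -9/3 = -3
y(0) = (30 + 4·(-3)) / 3 = 18/3 = 6

6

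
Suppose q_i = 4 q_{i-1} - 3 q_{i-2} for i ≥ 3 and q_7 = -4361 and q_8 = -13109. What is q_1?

7

Rearranging, q_{i-2} = (q_i - 4 q_{i-1}) / -3.
q_6 = (-13109 - 4(-4361)) / -3 = 4335/-3 = -1445
q_5 = (-4361 - 4(-1445)) / -3 = 1419/-3 = -473
q_4 = (-1445 - 4(-473)) / -3 = 447/-3 = -149
q_3 = (-473 - 4(-149)) / -3 = 123/-3 = -41
q_2 = (-149 - 4(-41)) / -3 = 15/-3 = -5
q_1 = (-41 - 4(-5)) / -3 = -21/-3 = 7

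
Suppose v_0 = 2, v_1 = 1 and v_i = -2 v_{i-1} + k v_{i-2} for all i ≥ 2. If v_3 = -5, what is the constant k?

v_2 = -2 + 2k
v_3 = 4 - 3k
So 4 - 3k = -5, giving k = 3.

3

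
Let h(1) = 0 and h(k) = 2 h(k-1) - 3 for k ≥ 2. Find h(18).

The fixed point is -3/(1 - 2) = 3, so h(k) - 3 = 2(h(k-1) - 3).
Hence h(k) = -3·2^{k-1} + 3.
h(18) = -3·2^{17} + 3 = -3·131072 + 3 = -393213.

-393213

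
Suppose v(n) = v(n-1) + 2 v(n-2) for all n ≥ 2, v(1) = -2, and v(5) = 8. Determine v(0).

3

Let v(0) = x.
v(2) = -2 + 2x
v(3) = -6 + 2x
v(4) = -10 + 6x
v(5) = -22 + 10x
So -22 + 10x = 8, giving x = 3.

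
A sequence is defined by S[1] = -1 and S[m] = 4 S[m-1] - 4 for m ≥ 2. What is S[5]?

-596

S[2] = 4·(-1) - 4 = -8
S[3] = 4·(-8) - 4 = -36
S[4] = 4·(-36) - 4 = -148
S[5] = 4·(-148) - 4 = -596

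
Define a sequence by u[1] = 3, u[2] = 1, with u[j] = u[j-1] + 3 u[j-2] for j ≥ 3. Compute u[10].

u[3] = 1 + 3·3 = 10
u[4] = 10 + 3·1 = 13
u[5] = 13 + 3·10 = 43
u[6] = 43 + 3·13 = 82
u[7] = 82 + 3·43 = 211
u[8] = 211 + 3·82 = 457
u[9] = 457 + 3·211 = 1090
u[10] = 1090 + 3·457 = 2461

2461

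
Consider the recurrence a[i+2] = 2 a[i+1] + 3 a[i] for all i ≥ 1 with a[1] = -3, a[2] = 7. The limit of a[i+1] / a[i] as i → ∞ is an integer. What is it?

The characteristic equation is r^2 - 2r - 3 = 0, which factors as (r - 3)(r + 1) = 0.
So the roots are 3 and -1. Since |3| > |-1| and the coefficient of 3^i is non-zero, the ratio tends to 3.

3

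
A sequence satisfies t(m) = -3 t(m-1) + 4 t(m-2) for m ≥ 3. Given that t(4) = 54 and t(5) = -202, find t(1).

2

Rearranging, t(m-2) = (t(m) + 3 t(m-1)) / 4.
t(3) = (-202 + 3(54)) / 4 = -40/4 = -10
t(2) = (54 + 3(-10)) / 4 = 24/4 = 6
t(1) = (-10 + 3(6)) / 4 = 8/4 = 2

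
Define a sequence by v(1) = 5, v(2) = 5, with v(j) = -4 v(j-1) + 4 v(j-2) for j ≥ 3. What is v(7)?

-1920

v(3) = -4·5 + 4·5 = 0
v(4) = -4·0 + 4·5 = 20
v(5) = -4·20 + 4·0 = -80
v(6) = -4·(-80) + 4·20 = 400
v(7) = -4·400 + 4·(-80) = -1920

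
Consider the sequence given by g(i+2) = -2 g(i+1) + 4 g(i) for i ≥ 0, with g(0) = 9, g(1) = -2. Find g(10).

g(2) = -2·(-2) + 4·9 = 40
g(3) = -2·40 + 4·(-2) = -88
g(4) = -2·(-88) + 4·40 = 336
g(5) = -2·336 + 4·(-88) = -1024
g(6) = -2·(-1024) + 4·336 = 3392
g(7) = -2·3392 + 4·(-1024) = -10880
g(8) = -2·(-10880) + 4·3392 = 35328
g(9) = -2·35328 + 4·(-10880) = -114176
g(10) = -2·(-114176) + 4·35328 = 369664

369664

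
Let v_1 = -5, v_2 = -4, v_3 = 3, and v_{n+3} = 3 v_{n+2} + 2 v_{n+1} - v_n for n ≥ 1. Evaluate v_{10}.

13961

v_4 = 3·3 + 2·(-4) - (-5) = 6
v_5 = 3·6 + 2·3 - (-4) = 28
v_6 = 3·28 + 2·6 - 3 = 93
v_7 = 3·93 + 2·28 - 6 = 329
v_8 = 3·329 + 2·93 - 28 = 1145
v_9 = 3·1145 + 2·329 - 93 = 4000
v_{10} = 3·4000 + 2·1145 - 329 = 13961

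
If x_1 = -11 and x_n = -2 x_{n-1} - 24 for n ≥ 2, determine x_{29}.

-805306376

The fixed point is -24/(1 + 2) = -8, so x_n + 8 = -2(x_{n-1} + 8).
Hence x_n = -3·(-2)^{n-1} - 8.
x_{29} = -3·(-2)^{28} - 8 = -3·268435456 - 8 = -805306376.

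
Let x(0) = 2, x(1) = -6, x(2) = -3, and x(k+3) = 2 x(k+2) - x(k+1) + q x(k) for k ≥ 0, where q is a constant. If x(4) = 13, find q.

-5

x(3) = 2q
x(4) = 3 - 2q
So 3 - 2q = 13, giving q = -5.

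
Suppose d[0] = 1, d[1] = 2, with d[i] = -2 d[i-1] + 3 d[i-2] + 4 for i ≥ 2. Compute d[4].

5

d[2] = -2·2 + 3·1 + 4 = 3
d[3] = -2·3 + 3·2 + 4 = 4
d[4] = -2·4 + 3·3 + 4 = 5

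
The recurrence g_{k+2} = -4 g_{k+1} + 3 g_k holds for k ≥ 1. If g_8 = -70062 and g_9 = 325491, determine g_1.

Rearranging, g_{k-2} = (g_k + 4 g_{k-1}) / 3.
g_7 = (325491 + 4*(-70062)) / 3 = 45243/3 = 15081
g_6 = (-70062 + 4*15081) / 3 = -9738/3 = -3246
g_5 = (15081 + 4*(-3246)) / 3 = 2097/3 = 699
g_4 = (-3246 + 4*699) / 3 = -450/3 = -150
g_3 = (699 + 4*(-150)) / 3 = 99/3 = 33
g_2 = (-150 + 4*33) / 3 = -18/3 = -6
g_1 = (33 + 4*(-6)) / 3 = 9/3 = 3

3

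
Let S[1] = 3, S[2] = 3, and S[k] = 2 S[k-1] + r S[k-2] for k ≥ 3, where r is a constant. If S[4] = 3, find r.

-1

S[3] = 6 + 3r
S[4] = 12 + 9r
So 12 + 9r = 3, giving r = -1.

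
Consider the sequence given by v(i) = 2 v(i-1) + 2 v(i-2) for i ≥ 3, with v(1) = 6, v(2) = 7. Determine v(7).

1368

v(3) = 2(7) + 2(6) = 26
v(4) = 2(26) + 2(7) = 66
v(5) = 2(66) + 2(26) = 184
v(6) = 2(184) + 2(66) = 500
v(7) = 2(500) + 2(184) = 1368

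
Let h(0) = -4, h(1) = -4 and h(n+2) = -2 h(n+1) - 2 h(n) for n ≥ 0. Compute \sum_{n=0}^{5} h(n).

16

h(2) = -2·(-4) - 2·(-4) = 16
h(3) = -2·16 - 2·(-4) = -24
h(4) = -2·(-24) - 2·16 = 16
h(5) = -2·16 - 2·(-24) = 16
Sum = (-4) + (-4) + 16 + (-24) + 16 + 16 = 16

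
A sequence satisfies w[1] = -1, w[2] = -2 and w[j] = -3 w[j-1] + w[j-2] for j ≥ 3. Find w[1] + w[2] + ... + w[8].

w[3] = -3(-2) + (-1) = 5
w[4] = -3(5) + (-2) = -17
w[5] = -3(-17) + 5 = 56
w[6] = -3(56) + (-17) = -185
w[7] = -3(-185) + 56 = 611
w[8] = -3(611) + (-185) = -2018
Sum = (-1) + (-2) + 5 + (-17) + 56 + (-185) + 611 + (-2018) = -1551

-1551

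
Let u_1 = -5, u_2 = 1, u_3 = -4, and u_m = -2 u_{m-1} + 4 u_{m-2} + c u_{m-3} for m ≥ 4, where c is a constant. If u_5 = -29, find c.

u_4 = 12 - 5c
u_5 = -40 + 11c
So -40 + 11c = -29, giving c = 1.

1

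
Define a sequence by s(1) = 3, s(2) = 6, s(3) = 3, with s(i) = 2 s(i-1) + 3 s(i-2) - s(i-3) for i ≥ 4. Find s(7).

s(4) = 2*3 + 3*6 - 3 = 21
s(5) = 2*21 + 3*3 - 6 = 45
s(6) = 2*45 + 3*21 - 3 = 150
s(7) = 2*150 + 3*45 - 21 = 414

414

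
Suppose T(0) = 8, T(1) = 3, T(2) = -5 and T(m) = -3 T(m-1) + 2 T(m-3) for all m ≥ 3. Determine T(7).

T(3) = -3*(-5) + 2*8 = 31
T(4) = -3*31 + 2*3 = -87
T(5) = -3*(-87) + 2*(-5) = 251
T(6) = -3*251 + 2*31 = -691
T(7) = -3*(-691) + 2*(-87) = 1899

1899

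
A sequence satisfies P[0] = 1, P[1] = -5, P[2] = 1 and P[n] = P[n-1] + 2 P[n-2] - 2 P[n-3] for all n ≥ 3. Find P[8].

P[3] = 1 + 2·(-5) - 2·1 = -11
P[4] = (-11) + 2·1 - 2·(-5) = 1
P[5] = 1 + 2·(-11) - 2·1 = -23
P[6] = (-23) + 2·1 - 2·(-11) = 1
P[7] = 1 + 2·(-23) - 2·1 = -47
P[8] = (-47) + 2·1 - 2·(-23) = 1

1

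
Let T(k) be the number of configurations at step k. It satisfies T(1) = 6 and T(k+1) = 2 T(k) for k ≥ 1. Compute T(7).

T(2) = 2*6 = 12
T(3) = 2*12 = 24
T(4) = 2*24 = 48
T(5) = 2*48 = 96
T(6) = 2*96 = 192
T(7) = 2*192 = 384

384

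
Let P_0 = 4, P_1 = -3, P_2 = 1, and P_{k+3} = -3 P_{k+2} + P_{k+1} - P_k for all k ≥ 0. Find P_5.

-113

P_3 = -3(1) + (-3) - 4 = -10
P_4 = -3(-10) + 1 - (-3) = 34
P_5 = -3(34) + (-10) - 1 = -113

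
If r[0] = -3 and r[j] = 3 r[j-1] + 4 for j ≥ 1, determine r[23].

-94143178829

The fixed point is 4/(1 - 3) = -2, so r[j] + 2 = 3(r[j-1] + 2).
Hence r[j] = -1·3^j - 2.
r[23] = -1·3^{23} - 2 = -1·94143178827 - 2 = -94143178829.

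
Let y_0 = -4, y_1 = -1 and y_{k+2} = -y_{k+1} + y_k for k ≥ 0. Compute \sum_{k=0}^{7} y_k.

y_2 = -(-1) + (-4) = -3
y_3 = -(-3) + (-1) = 2
y_4 = -2 + (-3) = -5
y_5 = -(-5) + 2 = 7
y_6 = -7 + (-5) = -12
y_7 = -(-12) + 7 = 19
Sum = (-4) + (-1) + (-3) + 2 + (-5) + 7 + (-12) + 19 = 3

3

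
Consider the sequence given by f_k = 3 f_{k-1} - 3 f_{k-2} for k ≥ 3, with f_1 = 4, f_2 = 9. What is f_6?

-27

f_3 = 3*9 - 3*4 = 15
f_4 = 3*15 - 3*9 = 18
f_5 = 3*18 - 3*15 = 9
f_6 = 3*9 - 3*18 = -27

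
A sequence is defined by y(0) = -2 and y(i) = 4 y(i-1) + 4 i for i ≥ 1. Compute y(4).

-64

y(1) = 4*(-2) + 4 = -4
y(2) = 4*(-4) + 8 = -8
y(3) = 4*(-8) + 12 = -20
y(4) = 4*(-20) + 16 = -64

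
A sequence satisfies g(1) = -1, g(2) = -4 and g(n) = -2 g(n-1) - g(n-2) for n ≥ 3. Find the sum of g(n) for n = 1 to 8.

g(3) = -2·(-4) - (-1) = 9
g(4) = -2·9 - (-4) = -14
g(5) = -2·(-14) - 9 = 19
g(6) = -2·19 - (-14) = -24
g(7) = -2·(-24) - 19 = 29
g(8) = -2·29 - (-24) = -34
Sum = (-1) + (-4) + 9 + (-14) + 19 + (-24) + 29 + (-34) = -20

-20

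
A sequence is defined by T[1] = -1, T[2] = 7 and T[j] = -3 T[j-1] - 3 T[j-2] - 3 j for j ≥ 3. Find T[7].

-3

T[3] = -3(7) - 3(-1) - 9 = -27
T[4] = -3(-27) - 3(7) - 12 = 48
T[5] = -3(48) - 3(-27) - 15 = -78
T[6] = -3(-78) - 3(48) - 18 = 72
T[7] = -3(72) - 3(-78) - 21 = -3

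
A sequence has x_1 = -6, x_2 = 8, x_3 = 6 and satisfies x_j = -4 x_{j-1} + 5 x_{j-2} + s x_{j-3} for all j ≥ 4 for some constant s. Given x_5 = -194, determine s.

-5

x_4 = 16 - 6s
x_5 = -34 + 32s
So -34 + 32s = -194, giving s = -5.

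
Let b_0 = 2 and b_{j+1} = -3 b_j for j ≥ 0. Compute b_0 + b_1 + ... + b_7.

b_1 = -3*2 = -6
b_2 = -3*(-6) = 18
b_3 = -3*18 = -54
b_4 = -3*(-54) = 162
b_5 = -3*162 = -486
b_6 = -3*(-486) = 1458
b_7 = -3*1458 = -4374
Sum = 2 + (-6) + 18 + (-54) + 162 + (-486) + 1458 + (-4374) = -3280

-3280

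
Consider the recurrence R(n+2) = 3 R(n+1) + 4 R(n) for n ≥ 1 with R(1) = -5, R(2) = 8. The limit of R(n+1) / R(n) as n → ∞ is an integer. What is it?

4

The characteristic equation is r^2 - 3r - 4 = 0, which factors as (r - 4)(r + 1) = 0.
So the roots are 4 and -1. Since |4| > |-1| and the coefficient of 4^n is non-zero, the ratio tends to 4.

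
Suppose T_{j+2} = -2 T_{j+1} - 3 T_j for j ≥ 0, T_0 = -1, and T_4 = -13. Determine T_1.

-4

Let T_1 = y.
T_2 = 3 - 2y
T_3 = -6 + y
T_4 = 3 + 4y
So 3 + 4y = -13, giving y = -4.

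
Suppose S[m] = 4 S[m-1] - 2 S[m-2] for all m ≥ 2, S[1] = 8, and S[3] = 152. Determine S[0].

Let S[0] = v.
S[2] = 32 - 2v
S[3] = 112 - 8v
So 112 - 8v = 152, giving v = -5.

-5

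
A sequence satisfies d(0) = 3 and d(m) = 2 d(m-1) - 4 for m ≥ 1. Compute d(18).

The fixed point is -4/(1 - 2) = 4, so d(m) - 4 = 2(d(m-1) - 4).
Hence d(m) = -1·2^m + 4.
d(18) = -1·2^{18} + 4 = -1·262144 + 4 = -262140.

-262140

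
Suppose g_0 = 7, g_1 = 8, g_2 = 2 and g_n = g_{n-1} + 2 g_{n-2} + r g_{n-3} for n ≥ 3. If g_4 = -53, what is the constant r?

g_3 = 18 + 7r
g_4 = 22 + 15r
So 22 + 15r = -53, giving r = -5.

-5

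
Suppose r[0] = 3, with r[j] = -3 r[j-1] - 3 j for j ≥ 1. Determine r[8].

23367

r[1] = -3(3) - 3 = -12
r[2] = -3(-12) - 6 = 30
r[3] = -3(30) - 9 = -99
r[4] = -3(-99) - 12 = 285
r[5] = -3(285) - 15 = -870
r[6] = -3(-870) - 18 = 2592
r[7] = -3(2592) - 21 = -7797
r[8] = -3(-7797) - 24 = 23367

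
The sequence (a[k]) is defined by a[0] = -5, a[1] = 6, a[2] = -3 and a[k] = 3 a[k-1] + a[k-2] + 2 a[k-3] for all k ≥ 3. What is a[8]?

-4555

a[3] = 3·(-3) + 6 + 2·(-5) = -13
a[4] = 3·(-13) + (-3) + 2·6 = -30
a[5] = 3·(-30) + (-13) + 2·(-3) = -109
a[6] = 3·(-109) + (-30) + 2·(-13) = -383
a[7] = 3·(-383) + (-109) + 2·(-30) = -1318
a[8] = 3·(-1318) + (-383) + 2·(-109) = -4555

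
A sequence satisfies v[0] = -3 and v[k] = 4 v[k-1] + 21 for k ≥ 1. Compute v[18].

The fixed point is 21/(1 - 4) = -7, so v[k] + 7 = 4(v[k-1] + 7).
Hence v[k] = 4·4^k - 7.
v[18] = 4·4^{18} - 7 = 4·68719476736 - 7 = 274877906937.

274877906937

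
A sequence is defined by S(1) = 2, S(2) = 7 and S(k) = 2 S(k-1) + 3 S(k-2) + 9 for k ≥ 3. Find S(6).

S(3) = 2(7) + 3(2) + 9 = 29
S(4) = 2(29) + 3(7) + 9 = 88
S(5) = 2(88) + 3(29) + 9 = 272
S(6) = 2(272) + 3(88) + 9 = 817

817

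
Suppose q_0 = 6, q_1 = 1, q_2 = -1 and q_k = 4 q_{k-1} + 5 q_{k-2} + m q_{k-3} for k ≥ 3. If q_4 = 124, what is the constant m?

5

q_3 = 1 + 6m
q_4 = -1 + 25m
So -1 + 25m = 124, giving m = 5.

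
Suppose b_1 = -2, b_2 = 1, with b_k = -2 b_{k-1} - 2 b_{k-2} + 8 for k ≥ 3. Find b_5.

16

b_3 = -2(1) - 2(-2) + 8 = 10
b_4 = -2(10) - 2(1) + 8 = -14
b_5 = -2(-14) - 2(10) + 8 = 16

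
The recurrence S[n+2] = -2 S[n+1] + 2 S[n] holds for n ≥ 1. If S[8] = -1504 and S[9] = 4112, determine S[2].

Rearranging, S[n-2] = (S[n] + 2 S[n-1]) / 2.
S[7] = (4112 + 2(-1504)) / 2 = 1104/2 = 552
S[6] = (-1504 + 2(552)) / 2 = -400/2 = -200
S[5] = (552 + 2(-200)) / 2 = 152/2 = 76
S[4] = (-200 + 2(76)) / 2 = -48/2 = -24
S[3] = (76 + 2(-24)) / 2 = 28/2 = 14
S[2] = (-24 + 2(14)) / 2 = 4/2 = 2

2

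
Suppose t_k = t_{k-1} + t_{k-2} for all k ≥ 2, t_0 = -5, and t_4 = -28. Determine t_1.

-6

Let t_1 = z.
t_2 = -5 + z
t_3 = -5 + 2z
t_4 = -10 + 3z
So -10 + 3z = -28, giving z = -6.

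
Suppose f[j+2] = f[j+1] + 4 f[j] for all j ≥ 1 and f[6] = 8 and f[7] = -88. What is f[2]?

4

Rearranging, f[j-2] = (f[j] - f[j-1]) / 4.
f[5] = (-88 - 8) / 4 = -96/4 = -24
f[4] = (8 - (-24)) / 4 = 32/4 = 8
f[3] = (-24 - 8) / 4 = -32/4 = -8
f[2] = (8 - (-8)) / 4 = 16/4 = 4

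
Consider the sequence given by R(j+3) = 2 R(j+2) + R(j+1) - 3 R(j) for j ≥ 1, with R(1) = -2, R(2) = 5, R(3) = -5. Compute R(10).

R(4) = 2(-5) + 5 - 3(-2) = 1
R(5) = 2(1) + (-5) - 3(5) = -18
R(6) = 2(-18) + 1 - 3(-5) = -20
R(7) = 2(-20) + (-18) - 3(1) = -61
R(8) = 2(-61) + (-20) - 3(-18) = -88
R(9) = 2(-88) + (-61) - 3(-20) = -177
R(10) = 2(-177) + (-88) - 3(-61) = -259

-259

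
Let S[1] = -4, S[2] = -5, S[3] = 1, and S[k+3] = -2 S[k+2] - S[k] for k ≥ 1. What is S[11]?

101

S[4] = -2(1) - (-4) = 2
S[5] = -2(2) - (-5) = 1
S[6] = -2(1) - 1 = -3
S[7] = -2(-3) - 2 = 4
S[8] = -2(4) - 1 = -9
S[9] = -2(-9) - (-3) = 21
S[10] = -2(21) - 4 = -46
S[11] = -2(-46) - (-9) = 101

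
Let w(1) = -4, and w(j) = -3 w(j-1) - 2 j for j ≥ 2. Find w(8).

w(2) = -3(-4) - 4 = 8
w(3) = -3(8) - 6 = -30
w(4) = -3(-30) - 8 = 82
w(5) = -3(82) - 10 = -256
w(6) = -3(-256) - 12 = 756
w(7) = -3(756) - 14 = -2282
w(8) = -3(-2282) - 16 = 6830

6830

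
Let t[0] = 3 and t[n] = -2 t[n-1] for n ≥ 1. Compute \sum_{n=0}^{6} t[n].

129

t[1] = -2*3 = -6
t[2] = -2*(-6) = 12
t[3] = -2*12 = -24
t[4] = -2*(-24) = 48
t[5] = -2*48 = -96
t[6] = -2*(-96) = 192
Sum = 3 + (-6) + 12 + (-24) + 48 + (-96) + 192 = 129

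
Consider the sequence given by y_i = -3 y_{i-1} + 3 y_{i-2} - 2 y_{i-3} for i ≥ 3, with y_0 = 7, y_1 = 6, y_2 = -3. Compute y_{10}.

y_3 = -3·(-3) + 3·6 - 2·7 = 13
y_4 = -3·13 + 3·(-3) - 2·6 = -60
y_5 = -3·(-60) + 3·13 - 2·(-3) = 225
y_6 = -3·225 + 3·(-60) - 2·13 = -881
y_7 = -3·(-881) + 3·225 - 2·(-60) = 3438
y_8 = -3·3438 + 3·(-881) - 2·225 = -13407
y_9 = -3·(-13407) + 3·3438 - 2·(-881) = 52297
y_{10} = -3·52297 + 3·(-13407) - 2·3438 = -203988

-203988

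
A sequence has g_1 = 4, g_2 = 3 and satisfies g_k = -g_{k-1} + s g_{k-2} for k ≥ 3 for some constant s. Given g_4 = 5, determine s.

g_3 = -3 + 4s
g_4 = 3 - s
So 3 - s = 5, giving s = -2.

-2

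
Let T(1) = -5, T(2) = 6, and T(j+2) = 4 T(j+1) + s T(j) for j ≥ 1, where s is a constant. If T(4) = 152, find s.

-4

T(3) = 24 - 5s
T(4) = 96 - 14s
So 96 - 14s = 152, giving s = -4.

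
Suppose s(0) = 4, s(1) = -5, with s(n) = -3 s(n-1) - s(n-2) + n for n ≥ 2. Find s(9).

s(2) = -3·(-5) - 4 + 2 = 13
s(3) = -3·13 - (-5) + 3 = -31
s(4) = -3·(-31) - 13 + 4 = 84
s(5) = -3·84 - (-31) + 5 = -216
s(6) = -3·(-216) - 84 + 6 = 570
s(7) = -3·570 - (-216) + 7 = -1487
s(8) = -3·(-1487) - 570 + 8 = 3899
s(9) = -3·3899 - (-1487) + 9 = -10201

-10201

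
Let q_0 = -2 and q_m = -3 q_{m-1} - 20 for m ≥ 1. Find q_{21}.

-31381059614

The fixed point is -20/(1 + 3) = -5, so q_m + 5 = -3(q_{m-1} + 5).
Hence q_m = 3·(-3)^m - 5.
q_{21} = 3·(-3)^{21} - 5 = 3·-10460353203 - 5 = -31381059614.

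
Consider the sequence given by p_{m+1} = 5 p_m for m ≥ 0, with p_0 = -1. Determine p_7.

p_1 = 5*(-1) = -5
p_2 = 5*(-5) = -25
p_3 = 5*(-25) = -125
p_4 = 5*(-125) = -625
p_5 = 5*(-625) = -3125
p_6 = 5*(-3125) = -15625
p_7 = 5*(-15625) = -78125

-78125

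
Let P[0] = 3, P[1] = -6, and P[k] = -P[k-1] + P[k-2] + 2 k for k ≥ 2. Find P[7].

P[2] = -(-6) + 3 + 4 = 13
P[3] = -13 + (-6) + 6 = -13
P[4] = -(-13) + 13 + 8 = 34
P[5] = -34 + (-13) + 10 = -37
P[6] = -(-37) + 34 + 12 = 83
P[7] = -83 + (-37) + 14 = -106

-106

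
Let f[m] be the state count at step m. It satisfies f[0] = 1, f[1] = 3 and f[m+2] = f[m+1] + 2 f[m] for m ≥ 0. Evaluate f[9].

683

f[2] = 3 + 2·1 = 5
f[3] = 5 + 2·3 = 11
f[4] = 11 + 2·5 = 21
f[5] = 21 + 2·11 = 43
f[6] = 43 + 2·21 = 85
f[7] = 85 + 2·43 = 171
f[8] = 171 + 2·85 = 341
f[9] = 341 + 2·171 = 683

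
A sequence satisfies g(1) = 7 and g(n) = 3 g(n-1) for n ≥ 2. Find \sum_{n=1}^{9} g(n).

68887

g(2) = 3(7) = 21
g(3) = 3(21) = 63
g(4) = 3(63) = 189
g(5) = 3(189) = 567
g(6) = 3(567) = 1701
g(7) = 3(1701) = 5103
g(8) = 3(5103) = 15309
g(9) = 3(15309) = 45927
Sum = 7 + 21 + 63 + 189 + 567 + 1701 + 5103 + 15309 + 45927 = 68887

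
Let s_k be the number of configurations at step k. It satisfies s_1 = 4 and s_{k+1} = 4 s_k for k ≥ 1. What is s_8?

65536

s_2 = 4*4 = 16
s_3 = 4*16 = 64
s_4 = 4*64 = 256
s_5 = 4*256 = 1024
s_6 = 4*1024 = 4096
s_7 = 4*4096 = 16384
s_8 = 4*16384 = 65536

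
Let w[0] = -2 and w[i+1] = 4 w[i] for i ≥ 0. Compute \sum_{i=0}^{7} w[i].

-43690

w[1] = 4*(-2) = -8
w[2] = 4*(-8) = -32
w[3] = 4*(-32) = -128
w[4] = 4*(-128) = -512
w[5] = 4*(-512) = -2048
w[6] = 4*(-2048) = -8192
w[7] = 4*(-8192) = -32768
Sum = (-2) + (-8) + (-32) + (-128) + (-512) + (-2048) + (-8192) + (-32768) = -43690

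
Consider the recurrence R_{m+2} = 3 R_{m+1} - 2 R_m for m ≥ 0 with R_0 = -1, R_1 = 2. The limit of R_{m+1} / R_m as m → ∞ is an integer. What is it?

2

The characteristic equation is r^2 - 3r + 2 = 0, which factors as (r - 2)(r - 1) = 0.
So the roots are 2 and 1. Since |2| > |1| and the coefficient of 2^m is non-zero, the ratio tends to 2.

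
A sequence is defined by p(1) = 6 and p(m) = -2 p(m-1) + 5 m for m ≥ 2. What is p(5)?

61

p(2) = -2·6 + 10 = -2
p(3) = -2·(-2) + 15 = 19
p(4) = -2·19 + 20 = -18
p(5) = -2·(-18) + 25 = 61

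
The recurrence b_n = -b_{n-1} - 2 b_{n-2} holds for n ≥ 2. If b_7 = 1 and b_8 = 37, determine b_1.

Rearranging, b_{n-2} = (b_n + b_{n-1}) / -2.
b_6 = (37 + 1) / -2 = 38/-2 = -19
b_5 = (1 + (-19)) / -2 = -18/-2 = 9
b_4 = (-19 + 9) / -2 = -10/-2 = 5
b_3 = (9 + 5) / -2 = 14/-2 = -7
b_2 = (5 + (-7)) / -2 = -2/-2 = 1
b_1 = (-7 + 1) / -2 = -6/-2 = 3

3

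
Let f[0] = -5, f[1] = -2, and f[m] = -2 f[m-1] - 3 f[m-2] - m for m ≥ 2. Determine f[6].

-175

f[2] = -2·(-2) - 3·(-5) - 2 = 17
f[3] = -2·17 - 3·(-2) - 3 = -31
f[4] = -2·(-31) - 3·17 - 4 = 7
f[5] = -2·7 - 3·(-31) - 5 = 74
f[6] = -2·74 - 3·7 - 6 = -175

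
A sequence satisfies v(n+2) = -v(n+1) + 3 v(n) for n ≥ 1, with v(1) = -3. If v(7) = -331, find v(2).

Let v(2) = y.
v(3) = -9 - y
v(4) = 9 + 4y
v(5) = -36 - 7y
v(6) = 63 + 19y
v(7) = -171 - 40y
So -171 - 40y = -331, giving y = 4.

4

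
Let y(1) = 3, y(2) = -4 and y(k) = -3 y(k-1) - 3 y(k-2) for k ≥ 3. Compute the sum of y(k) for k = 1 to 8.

y(3) = -3·(-4) - 3·3 = 3
y(4) = -3·3 - 3·(-4) = 3
y(5) = -3·3 - 3·3 = -18
y(6) = -3·(-18) - 3·3 = 45
y(7) = -3·45 - 3·(-18) = -81
y(8) = -3·(-81) - 3·45 = 108
Sum = 3 + (-4) + 3 + 3 + (-18) + 45 + (-81) + 108 = 59

59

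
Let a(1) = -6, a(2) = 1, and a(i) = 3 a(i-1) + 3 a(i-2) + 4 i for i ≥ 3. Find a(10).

a(3) = 3·1 + 3·(-6) + 12 = -3
a(4) = 3·(-3) + 3·1 + 16 = 10
a(5) = 3·10 + 3·(-3) + 20 = 41
a(6) = 3·41 + 3·10 + 24 = 177
a(7) = 3·177 + 3·41 + 28 = 682
a(8) = 3·682 + 3·177 + 32 = 2609
a(9) = 3·2609 + 3·682 + 36 = 9909
a(10) = 3·9909 + 3·2609 + 40 = 37594

37594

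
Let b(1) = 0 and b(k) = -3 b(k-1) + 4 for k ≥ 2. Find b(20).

The fixed point is 4/(1 + 3) = 1, so b(k) - 1 = -3(b(k-1) - 1).
Hence b(k) = -1·(-3)^{k-1} + 1.
b(20) = -1·(-3)^{19} + 1 = -1·-1162261467 + 1 = 1162261468.

1162261468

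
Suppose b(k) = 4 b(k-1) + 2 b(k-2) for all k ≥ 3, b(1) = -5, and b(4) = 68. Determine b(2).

Let b(2) = x.
b(3) = -10 + 4x
b(4) = -40 + 18x
So -40 + 18x = 68, giving x = 6.

6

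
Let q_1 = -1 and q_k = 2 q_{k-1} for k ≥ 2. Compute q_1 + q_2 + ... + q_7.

q_2 = 2*(-1) = -2
q_3 = 2*(-2) = -4
q_4 = 2*(-4) = -8
q_5 = 2*(-8) = -16
q_6 = 2*(-16) = -32
q_7 = 2*(-32) = -64
Sum = (-1) + (-2) + (-4) + (-8) + (-16) + (-32) + (-64) = -127

-127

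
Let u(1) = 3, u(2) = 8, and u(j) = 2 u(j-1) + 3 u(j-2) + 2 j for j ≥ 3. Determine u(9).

23779

u(3) = 2*8 + 3*3 + 6 = 31
u(4) = 2*31 + 3*8 + 8 = 94
u(5) = 2*94 + 3*31 + 10 = 291
u(6) = 2*291 + 3*94 + 12 = 876
u(7) = 2*876 + 3*291 + 14 = 2639
u(8) = 2*2639 + 3*876 + 16 = 7922
u(9) = 2*7922 + 3*2639 + 18 = 23779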